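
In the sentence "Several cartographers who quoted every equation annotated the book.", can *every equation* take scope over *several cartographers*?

Structurally, *every equation* is inside the relative clause *who quoted every equation*.
Quantifiers inside a relative clause are trapped there; the RC boundary blocks QR.
*every equation* is confined to the island and cannot take scope over *several cartographers*.

No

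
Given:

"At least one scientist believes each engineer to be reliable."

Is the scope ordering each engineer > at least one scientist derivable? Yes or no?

Yes

*each engineer* is the subject of an ECM infinitive — the infinitival complement of an ECM verb is not a scope island, so *each engineer* can raise into the matrix clause.
QR within a single clause is free, so the lower quantifier may take scope over the higher one.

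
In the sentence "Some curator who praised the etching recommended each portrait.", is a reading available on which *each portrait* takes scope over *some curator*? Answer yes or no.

The relative clause *who praised the etching* modifies *some curator*, but *each portrait* is not inside that relative clause — it is an argument of the matrix verb.
Ordinary QR to a clause-peripheral position gives the wide-scope LF for the lower DP.

Yes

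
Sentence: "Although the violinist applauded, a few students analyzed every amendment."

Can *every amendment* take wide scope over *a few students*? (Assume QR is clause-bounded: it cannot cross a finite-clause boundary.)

Yes

*every amendment* is a matrix argument; the adjunct is an island but the target quantifier is outside it.
No island intervenes, so both surface and inverse scope are derivable.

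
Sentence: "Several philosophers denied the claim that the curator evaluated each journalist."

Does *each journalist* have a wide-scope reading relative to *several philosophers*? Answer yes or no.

*each journalist* occurs within the complex NP *the claim that the curator evaluated each journalist*.
The complex NP is opaque for QR — the quantifier is frozen inside the noun's complement.
So *each journalist* cannot raise to a position above *several philosophers*.

No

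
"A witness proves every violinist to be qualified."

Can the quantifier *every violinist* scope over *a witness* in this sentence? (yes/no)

Yes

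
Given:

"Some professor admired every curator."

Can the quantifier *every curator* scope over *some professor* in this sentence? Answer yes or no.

Yes

*every curator* is the matrix object and *some professor* the matrix subject; the two are clausemates.
No island intervenes, so both surface and inverse scope are derivable.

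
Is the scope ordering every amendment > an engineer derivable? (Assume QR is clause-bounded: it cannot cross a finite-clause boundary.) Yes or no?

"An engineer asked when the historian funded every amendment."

No

*every amendment* occurs within the embedded question *when the historian funded every amendment*.
Embedded wh-clauses are opaque for QR, so the quantifier stays inside the question.
*every amendment* is confined to the island and cannot take scope over *an engineer*.
(Only the surface reading survives: one fixed engineer with respect to all the relevant amendments.)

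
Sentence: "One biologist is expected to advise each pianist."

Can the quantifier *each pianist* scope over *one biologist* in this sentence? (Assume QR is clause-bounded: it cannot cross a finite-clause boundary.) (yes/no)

Yes

Infinitival complements of raising predicates do not block QR; *each pianist* and *one biologist* are effectively clausemates.
Ordinary QR to a clause-peripheral position gives the wide-scope LF for the lower DP.
So *each pianist* > *one biologist* is among the available readings.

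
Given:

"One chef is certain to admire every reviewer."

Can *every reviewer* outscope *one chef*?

The matrix predicate is a raising verb, whose infinitival complement is not a scope island — *every reviewer* can QR into the matrix clause.
Since no island is crossed, the inverse ordering is licensed alongside surface scope.
The sentence is scopally ambiguous between *one chef* > *every reviewer* and *every reviewer* > *one chef*.

Yes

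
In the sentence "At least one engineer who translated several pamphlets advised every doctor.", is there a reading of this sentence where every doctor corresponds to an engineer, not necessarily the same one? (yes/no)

Yes

This is the *every doctor* > *at least one engineer* reading.
*every doctor* is a matrix argument; only *at least one engineer* is modified by the relative clause *who translated several pamphlets*, so the RC island is irrelevant to the target quantifier.
Clause-internal QR can adjoin the lower DP above the subject, yielding the inverse reading.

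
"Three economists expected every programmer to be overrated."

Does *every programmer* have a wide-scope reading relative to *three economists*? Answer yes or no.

Yes

The ECM infinitive is scope-transparent — *every programmer* is free to raise above *three economists*.
Clause-internal QR can adjoin the lower DP above the subject, yielding the inverse reading.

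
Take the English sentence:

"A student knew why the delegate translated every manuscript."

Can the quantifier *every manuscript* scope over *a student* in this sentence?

No

Structurally, *every manuscript* is inside the embedded question *why the delegate translated every manuscript*.
Embedded questions are wh-islands: a quantifier inside an indirect question cannot QR into the matrix clause.
So the wide-scope reading for *every manuscript* is blocked.
(Only the surface reading survives: one fixed student with respect to all the relevant manuscripts.)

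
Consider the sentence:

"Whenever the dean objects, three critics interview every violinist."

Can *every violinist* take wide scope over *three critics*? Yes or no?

*every violinist* is a matrix argument; the adjunct is an island but the target quantifier is outside it.
No island intervenes, so both surface and inverse scope are derivable.
The sentence is scopally ambiguous between *three critics* > *every violinist* and *every violinist* > *three critics*.

Yes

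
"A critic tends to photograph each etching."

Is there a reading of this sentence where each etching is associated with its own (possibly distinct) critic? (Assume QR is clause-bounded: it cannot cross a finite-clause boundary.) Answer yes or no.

Yes

The paraphrase describes the scope ordering *each etching* > *a critic*.
*each etching* is the object of the infinitival complement of a raising predicate; raising infinitives are transparent for QR, so the two DPs are in effect clausemates.
QR within a single clause is free, so the lower quantifier may take scope over the higher one.
Both orderings are possible: *a critic* > *each etching* and *each etching* > *a critic*.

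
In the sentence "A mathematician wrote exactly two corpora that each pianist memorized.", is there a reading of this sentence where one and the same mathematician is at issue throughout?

The described interpretation is the *a mathematician* > *each pianist* scoping.
Surface scope (*a mathematician* > *each pianist*) is always derivable; islands only block QR, not in-situ interpretation.

Yes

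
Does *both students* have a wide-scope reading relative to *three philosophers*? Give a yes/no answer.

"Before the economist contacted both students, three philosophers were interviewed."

No

The target quantifier *both students* is part of the adjunct clause *before the economist contacted both students*.
Since the clause is an adjunct (not a complement), the Adjunct Condition blocks QR across its edge.
The ordering *both students* > *three philosophers* is therefore underivable.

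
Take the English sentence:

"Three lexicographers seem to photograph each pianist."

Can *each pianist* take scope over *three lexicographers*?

Infinitival complements of raising predicates do not block QR; *each pianist* and *three lexicographers* are effectively clausemates.
Ordinary QR to a clause-peripheral position gives the wide-scope LF for the lower DP.

Yes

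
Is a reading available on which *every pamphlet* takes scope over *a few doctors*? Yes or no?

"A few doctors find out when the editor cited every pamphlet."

*every pamphlet* is embedded in the embedded question *when the editor cited every pamphlet*.
Embedded questions are wh-islands: a quantifier inside an indirect question cannot QR into the matrix clause.
*every pamphlet* > *a few doctors* would require crossing that boundary, which is illicit.

No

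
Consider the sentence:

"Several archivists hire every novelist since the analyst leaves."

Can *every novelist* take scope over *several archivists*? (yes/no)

Yes

Neither queried DP is inside the adjunct, so the adjunct-island constraint does not apply.
Ordinary QR to a clause-peripheral position gives the wide-scope LF for the lower DP.
So *every novelist* > *several archivists* is among the available readings.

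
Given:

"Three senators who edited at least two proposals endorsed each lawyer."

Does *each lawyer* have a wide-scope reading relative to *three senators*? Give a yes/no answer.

The RC *who edited at least two proposals* is an island, but *each lawyer* is not inside it — it is the matrix object, a clausemate of *three senators*.
No island intervenes, so both surface and inverse scope are derivable.
Both orderings are possible: *three senators* > *each lawyer* and *each lawyer* > *three senators*.

Yes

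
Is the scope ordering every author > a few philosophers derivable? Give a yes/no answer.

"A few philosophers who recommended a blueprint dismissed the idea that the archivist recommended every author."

Structurally, *every author* is inside the complex NP *the idea that the archivist recommended every author*.
A that-clause complement to a noun is an island; QR cannot cross the NP boundary.
*every author* is confined to the island and cannot take scope over *a few philosophers*.

No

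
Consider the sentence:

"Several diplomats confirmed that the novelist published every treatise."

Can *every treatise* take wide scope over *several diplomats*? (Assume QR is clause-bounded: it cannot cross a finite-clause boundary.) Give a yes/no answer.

No

*every treatise* sits inside the finite complement clause *that the novelist published every treatise*.
With QR restricted to its own tensed clause, the embedded quantifier cannot reach a matrix scope position.
So the wide-scope reading for *every treatise* is blocked.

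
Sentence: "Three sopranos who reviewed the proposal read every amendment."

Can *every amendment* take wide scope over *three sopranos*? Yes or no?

The RC *who reviewed the proposal* is an island, but *every amendment* is not inside it — it is the matrix object, a clausemate of *three sopranos*.
Since no island is crossed, the inverse ordering is licensed alongside surface scope.
So *every amendment* > *three sopranos* is among the available readings.

Yes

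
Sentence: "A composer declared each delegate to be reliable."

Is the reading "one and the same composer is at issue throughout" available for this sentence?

The described interpretation is the *a composer* > *each delegate* scoping.
Nothing needs to raise for *a composer* > *each delegate*, so no island constraint is at stake.

Yes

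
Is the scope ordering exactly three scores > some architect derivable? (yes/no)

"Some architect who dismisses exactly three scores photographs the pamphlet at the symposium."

No

*exactly three scores* is embedded in the relative clause *who dismisses exactly three scores*.
Relative clauses block scope extraction: QR cannot target a position outside the modified NP.
So *exactly three scores* cannot raise high enough to outscope *some architect*; only the surface ordering *some architect* > *exactly three scores* is available.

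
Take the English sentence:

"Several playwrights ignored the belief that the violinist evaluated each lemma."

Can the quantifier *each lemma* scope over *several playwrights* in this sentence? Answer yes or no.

The DP *each lemma* is contained in the complex NP *the belief that the violinist evaluated each lemma*.
A that-clause complement to a noun is an island; QR cannot cross the NP boundary.
The inverse ordering *each lemma* > *several playwrights* is therefore underivable.

No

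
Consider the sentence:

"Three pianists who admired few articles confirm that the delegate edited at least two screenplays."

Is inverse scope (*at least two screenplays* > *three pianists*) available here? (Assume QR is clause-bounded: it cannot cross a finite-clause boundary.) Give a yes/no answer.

No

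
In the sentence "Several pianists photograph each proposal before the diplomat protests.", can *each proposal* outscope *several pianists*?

Yes

Neither queried DP is inside the adjunct, so the adjunct-island constraint does not apply.
Nothing blocks QR of the lower DP to a position above the higher one, so inverse scope is available.
So *each proposal* > *several pianists* is among the available readings.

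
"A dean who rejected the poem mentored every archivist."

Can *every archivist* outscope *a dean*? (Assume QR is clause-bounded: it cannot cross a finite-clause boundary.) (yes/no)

*every archivist* sits in the matrix clause, not in the relative clause on *a dean*.
QR within a single clause is free, so the lower quantifier may take scope over the higher one.

Yes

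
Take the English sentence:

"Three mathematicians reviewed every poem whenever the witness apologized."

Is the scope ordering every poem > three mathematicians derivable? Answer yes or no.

Yes

The adjunct island is irrelevant here — *every poem* and *three mathematicians* are both in the matrix clause.
With no island boundary between them, the object can take inverse scope over the subject via ordinary QR within the clause.
So *every poem* > *three mathematicians* is among the available readings.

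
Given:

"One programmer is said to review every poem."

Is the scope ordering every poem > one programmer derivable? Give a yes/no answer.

Yes

Raising constructions are monoclausal for scope purposes; *every poem* is not separated from *one programmer* by any island.
Nothing blocks QR of the lower DP to a position above the higher one, so inverse scope is available.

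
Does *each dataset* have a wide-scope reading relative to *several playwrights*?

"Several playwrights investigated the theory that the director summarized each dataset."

No

The target quantifier *each dataset* is part of the complex NP *the theory that the director summarized each dataset*.
The Complex NP Constraint bars QR out of the complement clause of a noun.
*each dataset* is confined to the island and cannot take scope over *several playwrights*.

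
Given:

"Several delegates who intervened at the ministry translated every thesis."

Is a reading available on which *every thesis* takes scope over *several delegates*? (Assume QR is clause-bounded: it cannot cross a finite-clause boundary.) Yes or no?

Yes

The RC *who intervened at the ministry* is an island, but *every thesis* is not inside it — it is the matrix object, a clausemate of *several delegates*.
Ordinary QR to a clause-peripheral position gives the wide-scope LF for the lower DP.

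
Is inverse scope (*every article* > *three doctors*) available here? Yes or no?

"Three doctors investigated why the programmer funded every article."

No

The target quantifier *every article* is part of the embedded question *why the programmer funded every article*.
QR across an interrogative CP boundary is ruled out as a wh-island violation.
There is no licit LF on which *every article* c-commands *three doctors*.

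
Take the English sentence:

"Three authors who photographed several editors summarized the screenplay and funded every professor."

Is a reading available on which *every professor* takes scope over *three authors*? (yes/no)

*every professor* occurs within one conjunct of the coordinate structure (*funded every professor*).
QR out of a conjunct would have to apply non-ATB, which the CSC forbids.
So *every professor* cannot raise high enough to outscope *three authors*; only the surface ordering *three authors* > *every professor* is available.

No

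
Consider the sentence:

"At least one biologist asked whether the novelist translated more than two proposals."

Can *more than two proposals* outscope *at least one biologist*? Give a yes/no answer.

No

The DP *more than two proposals* is contained in the embedded question *whether the novelist translated more than two proposals*.
Embedded wh-clauses are opaque for QR, so the quantifier stays inside the question.
So *more than two proposals* cannot raise high enough to outscope *at least one biologist*; only the surface ordering *at least one biologist* > *more than two proposals* is available.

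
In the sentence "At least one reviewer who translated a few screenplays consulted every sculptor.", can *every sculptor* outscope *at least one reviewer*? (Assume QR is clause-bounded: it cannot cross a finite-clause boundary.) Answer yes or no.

The RC *who translated a few screenplays* is an island, but *every sculptor* is not inside it — it is the matrix object, a clausemate of *at least one reviewer*.
Nothing blocks QR of the lower DP to a position above the higher one, so inverse scope is available.

Yes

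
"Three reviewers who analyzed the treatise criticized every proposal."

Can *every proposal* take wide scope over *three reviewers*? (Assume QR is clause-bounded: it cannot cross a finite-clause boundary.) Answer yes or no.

The RC *who analyzed the treatise* is an island, but *every proposal* is not inside it — it is the matrix object, a clausemate of *three reviewers*.
Since no island is crossed, the inverse ordering is licensed alongside surface scope.

Yes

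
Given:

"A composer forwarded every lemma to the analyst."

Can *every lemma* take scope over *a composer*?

*every lemma* and *a composer* are in the same minimal clause.
Since no island is crossed, the inverse ordering is licensed alongside surface scope.
The sentence is scopally ambiguous between *a composer* > *every lemma* and *every lemma* > *a composer*.

Yes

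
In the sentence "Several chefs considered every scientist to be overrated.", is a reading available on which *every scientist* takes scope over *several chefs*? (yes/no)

ECM infinitives lack a CP barrier, so *every scientist* can QR over the matrix subject *several chefs*.
Clause-internal QR can adjoin the lower DP above the subject, yielding the inverse reading.
The sentence is scopally ambiguous between *several chefs* > *every scientist* and *every scientist* > *several chefs*.

Yes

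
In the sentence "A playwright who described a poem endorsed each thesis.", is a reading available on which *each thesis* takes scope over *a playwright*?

Yes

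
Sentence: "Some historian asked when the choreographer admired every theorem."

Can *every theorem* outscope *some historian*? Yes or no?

The DP *every theorem* is contained in the embedded question *when the choreographer admired every theorem*.
An indirect question is a wh-island; the filled [Spec,CP] blocks QR across the CP edge.
Hence only narrow scope for *every theorem* (under *some historian*) survives.

No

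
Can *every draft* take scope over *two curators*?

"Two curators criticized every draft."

*every draft* is the matrix object and *two curators* the matrix subject; the two are clausemates.
Ordinary QR to a clause-peripheral position gives the wide-scope LF for the lower DP.

Yes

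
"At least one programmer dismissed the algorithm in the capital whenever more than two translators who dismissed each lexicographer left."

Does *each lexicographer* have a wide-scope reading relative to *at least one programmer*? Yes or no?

*each lexicographer* occurs within the relative clause *who dismissed each lexicographer*, which is itself inside the adjunct *whenever more than two translators who dismissed each lexicographer left*.
Two island boundaries intervene — the relative clause and the adjunct. Either alone would block QR.
So *each lexicographer* cannot raise high enough to outscope *at least one programmer*; only the surface ordering *at least one programmer* > *each lexicographer* is available.

No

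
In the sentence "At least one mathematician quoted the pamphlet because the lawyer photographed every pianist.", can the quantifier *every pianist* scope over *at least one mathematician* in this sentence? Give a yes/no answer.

The DP *every pianist* is contained in the adjunct clause *because the lawyer photographed every pianist*.
Adverbial clauses are not L-marked, so they are barriers for QR — the quantifier cannot escape the adjunct.
There is no licit LF on which *every pianist* c-commands *at least one mathematician*.
(Only the surface reading survives: one fixed mathematician with respect to all the relevant pianists.)

No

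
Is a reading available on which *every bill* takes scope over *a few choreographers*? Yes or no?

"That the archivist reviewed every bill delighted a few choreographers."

No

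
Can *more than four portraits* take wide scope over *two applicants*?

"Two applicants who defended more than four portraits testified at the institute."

No

Structurally, *more than four portraits* is inside the relative clause *who defended more than four portraits*.
Relative clauses are scope islands: a quantifier cannot QR out of a relative clause to take scope in the matrix clause.
So *more than four portraits* cannot raise high enough to outscope *two applicants*; only the surface ordering *two applicants* > *more than four portraits* is available.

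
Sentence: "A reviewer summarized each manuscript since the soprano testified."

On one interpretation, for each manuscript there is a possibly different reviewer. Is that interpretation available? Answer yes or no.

Yes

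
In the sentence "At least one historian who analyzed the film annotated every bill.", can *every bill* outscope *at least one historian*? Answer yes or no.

Yes

The RC *who analyzed the film* is an island, but *every bill* is not inside it — it is the matrix object, a clausemate of *at least one historian*.
Since no island is crossed, the inverse ordering is licensed alongside surface scope.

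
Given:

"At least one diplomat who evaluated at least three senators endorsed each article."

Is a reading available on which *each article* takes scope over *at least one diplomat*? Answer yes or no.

Yes

*each article* sits in the matrix clause, not in the relative clause on *at least one diplomat*.
Clause-internal QR can adjoin the lower DP above the subject, yielding the inverse reading.
The sentence is scopally ambiguous between *at least one diplomat* > *each article* and *each article* > *at least one diplomat*.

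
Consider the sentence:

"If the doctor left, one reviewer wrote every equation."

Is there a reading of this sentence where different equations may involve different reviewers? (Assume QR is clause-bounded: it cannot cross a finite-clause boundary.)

This is the *every equation* > *one reviewer* reading.
Neither queried DP is inside the adjunct, so the adjunct-island constraint does not apply.
Clause-internal QR can adjoin the lower DP above the subject, yielding the inverse reading.

Yes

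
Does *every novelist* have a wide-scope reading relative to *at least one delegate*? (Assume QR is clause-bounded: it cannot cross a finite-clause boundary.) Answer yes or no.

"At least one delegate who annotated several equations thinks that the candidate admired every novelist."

No

The DP *every novelist* is contained in the finite complement clause *that the candidate admired every novelist*.
With QR restricted to its own tensed clause, the embedded quantifier cannot reach a matrix scope position.
So *every novelist* cannot raise high enough to outscope *at least one delegate*; only the surface ordering *at least one delegate* > *every novelist* is available.
(Only the surface reading survives: one fixed delegate with respect to all the relevant novelists.)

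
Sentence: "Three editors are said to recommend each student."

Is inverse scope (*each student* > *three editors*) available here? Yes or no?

Yes

*each student* is the object of the infinitival complement of a raising predicate; raising infinitives are transparent for QR, so the two DPs are in effect clausemates.
Ordinary QR to a clause-peripheral position gives the wide-scope LF for the lower DP.
The sentence is scopally ambiguous between *three editors* > *each student* and *each student* > *three editors*.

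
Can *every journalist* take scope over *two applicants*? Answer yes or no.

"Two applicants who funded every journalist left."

No

*every journalist* is embedded in the relative clause *who funded every journalist*.
A relative clause is a scope island — quantifier raising cannot cross its boundary.
Hence only narrow scope for *every journalist* (under *two applicants*) survives.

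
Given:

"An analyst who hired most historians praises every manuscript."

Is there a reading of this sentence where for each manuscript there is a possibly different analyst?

Yes

This is the *every manuscript* > *an analyst* reading.
The RC *who hired most historians* is an island, but *every manuscript* is not inside it — it is the matrix object, a clausemate of *an analyst*.
Clause-internal QR can adjoin the lower DP above the subject, yielding the inverse reading.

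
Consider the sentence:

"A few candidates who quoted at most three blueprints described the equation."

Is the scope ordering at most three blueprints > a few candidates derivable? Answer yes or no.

Structurally, *at most three blueprints* is inside the relative clause *who quoted at most three blueprints*.
The relative clause forms an island for QR, so the quantifier is confined to the head noun's restrictor.
Hence only narrow scope for *at most three blueprints* (under *a few candidates*) survives.

No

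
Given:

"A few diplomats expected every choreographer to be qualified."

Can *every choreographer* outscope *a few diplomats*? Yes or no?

Yes

ECM infinitives lack a CP barrier, so *every choreographer* can QR over the matrix subject *a few diplomats*.
Clause-internal QR can adjoin the lower DP above the subject, yielding the inverse reading.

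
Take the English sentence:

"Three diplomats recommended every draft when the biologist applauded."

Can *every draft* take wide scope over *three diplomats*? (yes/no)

Yes

Although there is an adjunct clause, *every draft* is in the main clause, not inside the adjunct.
Since no island is crossed, the inverse ordering is licensed alongside surface scope.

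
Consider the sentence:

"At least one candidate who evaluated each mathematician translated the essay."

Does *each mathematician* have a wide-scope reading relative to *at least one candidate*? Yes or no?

The target quantifier *each mathematician* is part of the relative clause *who evaluated each mathematician*.
QR out of a relative clause is ruled out by the relative-clause island constraint.
*each mathematician* > *at least one candidate* would require crossing that boundary, which is illicit.

No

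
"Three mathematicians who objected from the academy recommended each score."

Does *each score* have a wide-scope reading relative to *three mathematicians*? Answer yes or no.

Although the sentence contains a relative clause (*who objected from the academy*), *each score* is outside it, in the matrix VP.
QR within a single clause is free, so the lower quantifier may take scope over the higher one.

Yes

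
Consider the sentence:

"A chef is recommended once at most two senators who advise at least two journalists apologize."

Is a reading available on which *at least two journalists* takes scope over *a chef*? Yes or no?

*at least two journalists* is embedded in the relative clause *who advise at least two journalists*, which is itself inside the adjunct *once at most two senators who advise at least two journalists apologize*.
The quantifier would have to escape first the RC and then the adjunct — two independent island violations.
Hence only narrow scope for *at least two journalists* (under *a chef*) survives.

No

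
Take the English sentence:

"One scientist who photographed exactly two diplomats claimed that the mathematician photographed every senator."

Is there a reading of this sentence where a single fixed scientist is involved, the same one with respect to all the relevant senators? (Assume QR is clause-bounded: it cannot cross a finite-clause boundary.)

Yes

This is the *one scientist* > *every senator* reading.
Nothing needs to raise for *one scientist* > *every senator*, so no island constraint is at stake.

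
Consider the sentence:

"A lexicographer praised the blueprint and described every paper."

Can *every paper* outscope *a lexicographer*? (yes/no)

No

Structurally, *every paper* is inside one conjunct of the coordinate structure (*described every paper*).
QR out of a conjunct would have to apply non-ATB, which the CSC forbids.
So the wide-scope reading for *every paper* is blocked.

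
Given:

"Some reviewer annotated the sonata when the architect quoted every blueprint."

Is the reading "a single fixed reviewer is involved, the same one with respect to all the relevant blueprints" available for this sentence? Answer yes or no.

Yes

The described interpretation is the *some reviewer* > *every blueprint* scoping.
Nothing needs to raise for *some reviewer* > *every blueprint*, so no island constraint is at stake.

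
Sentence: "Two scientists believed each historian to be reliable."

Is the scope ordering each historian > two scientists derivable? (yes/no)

Yes

*each historian* is the subject of an ECM infinitive — the infinitival complement of an ECM verb is not a scope island, so *each historian* can raise into the matrix clause.
QR within a single clause is free, so the lower quantifier may take scope over the higher one.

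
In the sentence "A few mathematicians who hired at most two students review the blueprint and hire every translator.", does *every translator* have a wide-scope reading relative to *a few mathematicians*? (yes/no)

No

*every translator* sits inside one conjunct of the coordinate structure (*hire every translator*).
QR out of a conjunct would have to apply non-ATB, which the CSC forbids.
Hence only narrow scope for *every translator* (under *a few mathematicians*) survives.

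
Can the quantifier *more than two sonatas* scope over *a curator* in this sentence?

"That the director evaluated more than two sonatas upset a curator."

*more than two sonatas* occurs within the sentential subject *that the director evaluated more than two sonatas*.
Clausal subjects are scope islands; QR from inside the subject into the matrix is barred.
*more than two sonatas* > *a curator* would require crossing that boundary, which is illicit.

No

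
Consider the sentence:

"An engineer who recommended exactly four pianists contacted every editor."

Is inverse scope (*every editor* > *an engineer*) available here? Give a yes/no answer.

*every editor* sits in the matrix clause, not in the relative clause on *an engineer*.
Ordinary QR to a clause-peripheral position gives the wide-scope LF for the lower DP.
The sentence is scopally ambiguous between *an engineer* > *every editor* and *every editor* > *an engineer*.

Yes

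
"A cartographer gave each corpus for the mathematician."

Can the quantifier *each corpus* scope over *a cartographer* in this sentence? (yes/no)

Yes

*a cartographer* and *each corpus* are co-arguments of the matrix verb, with nothing but a clause-internal boundary between them.
Since no island is crossed, the inverse ordering is licensed alongside surface scope.
So *each corpus* > *a cartographer* is among the available readings.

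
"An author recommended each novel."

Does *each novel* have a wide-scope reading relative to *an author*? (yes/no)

*an author* and *each novel* are co-arguments of the matrix verb, with nothing but a clause-internal boundary between them.
No island intervenes, so both surface and inverse scope are derivable.

Yes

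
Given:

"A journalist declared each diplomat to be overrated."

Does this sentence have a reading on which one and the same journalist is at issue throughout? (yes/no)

The paraphrase describes the scope ordering *a journalist* > *each diplomat*.
Surface scope (*a journalist* > *each diplomat*) is always derivable; islands only block QR, not in-situ interpretation.

Yes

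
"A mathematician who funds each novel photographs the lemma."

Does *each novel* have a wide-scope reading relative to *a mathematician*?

*each novel* sits inside the relative clause *who funds each novel*.
Quantifiers inside a relative clause are trapped there; the RC boundary blocks QR.
There is no licit LF on which *each novel* c-commands *a mathematician*.

No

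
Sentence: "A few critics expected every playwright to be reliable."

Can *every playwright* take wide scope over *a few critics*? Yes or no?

*every playwright* is an ECM subject; ECM complements are not islands, and the embedded quantifier may take matrix scope.
No island intervenes, so both surface and inverse scope are derivable.

Yes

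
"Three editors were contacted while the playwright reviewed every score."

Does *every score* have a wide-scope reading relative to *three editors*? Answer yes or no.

No

Structurally, *every score* is inside the adjunct clause *while the playwright reviewed every score*.
Scope out of an adjunct clause is unavailable: QR respects the adjunct-island constraint.
So the wide-scope reading for *every score* is blocked.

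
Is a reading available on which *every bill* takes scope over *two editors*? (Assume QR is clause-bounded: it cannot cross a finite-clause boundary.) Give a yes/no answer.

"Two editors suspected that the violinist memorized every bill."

*every bill* is embedded in the finite complement clause *that the violinist memorized every bill*.
QR is clause-bounded, so the finite complement is a scope island for the embedded quantifier.
So the wide-scope reading for *every bill* is blocked.

No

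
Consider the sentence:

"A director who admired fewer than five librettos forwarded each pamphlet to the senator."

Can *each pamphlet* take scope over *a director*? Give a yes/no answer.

*each pamphlet* sits in the matrix clause, not in the relative clause on *a director*.
Nothing blocks QR of the lower DP to a position above the higher one, so inverse scope is available.
So *each pamphlet* > *a director* is among the available readings.

Yes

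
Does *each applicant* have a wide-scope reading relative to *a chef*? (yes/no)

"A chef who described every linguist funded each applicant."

The RC *who described every linguist* is an island, but *each applicant* is not inside it — it is the matrix object, a clausemate of *a chef*.
Clause-internal QR can adjoin the lower DP above the subject, yielding the inverse reading.
The sentence is scopally ambiguous between *a chef* > *each applicant* and *each applicant* > *a chef*.

Yes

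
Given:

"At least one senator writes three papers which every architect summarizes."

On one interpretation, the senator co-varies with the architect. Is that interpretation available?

No

That reading corresponds to *every architect* > *at least one senator*.
*every architect* is embedded in the relative clause *which every architect summarizes* modifying *three papers*.
Quantifiers inside a relative clause are trapped there; the RC boundary blocks QR.
*every architect* is confined to the island and cannot take scope over *at least one senator*.
(Only the surface reading survives: one fixed senator with respect to all the relevant architects.)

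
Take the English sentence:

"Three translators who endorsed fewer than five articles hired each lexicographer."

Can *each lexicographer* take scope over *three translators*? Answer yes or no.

*each lexicographer* sits in the matrix clause, not in the relative clause on *three translators*.
Ordinary QR to a clause-peripheral position gives the wide-scope LF for the lower DP.

Yes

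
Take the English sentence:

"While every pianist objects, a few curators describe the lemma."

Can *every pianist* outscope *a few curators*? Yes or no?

*every pianist* is embedded in the adjunct clause *while every pianist objects*.
Adjuncts are opaque for quantifier raising; a quantifier in an adjunct stays inside it.
*every pianist* is confined to the island and cannot take scope over *a few curators*.

No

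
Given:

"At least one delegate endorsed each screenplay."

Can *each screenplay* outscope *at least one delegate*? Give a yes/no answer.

Yes

*at least one delegate* and *each screenplay* are co-arguments of the matrix verb, with nothing but a clause-internal boundary between them.
Ordinary QR to a clause-peripheral position gives the wide-scope LF for the lower DP.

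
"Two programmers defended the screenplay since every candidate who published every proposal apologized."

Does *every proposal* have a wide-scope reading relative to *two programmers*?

No

*every proposal* is embedded in the relative clause *who published every proposal*, which is itself inside the adjunct *since every candidate who published every proposal apologized*.
Nested islands: the RC island is itself inside an adjunct island, so wide scope is doubly excluded.
So the wide-scope reading for *every proposal* is blocked.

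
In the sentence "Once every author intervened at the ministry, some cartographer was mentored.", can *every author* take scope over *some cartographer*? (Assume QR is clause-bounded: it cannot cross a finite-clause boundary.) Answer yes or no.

No

Structurally, *every author* is inside the adjunct clause *once every author intervened at the ministry*.
The adjunct-island constraint bars QR out of an adverbial clause.
*every author* is confined to the island and cannot take scope over *some cartographer*.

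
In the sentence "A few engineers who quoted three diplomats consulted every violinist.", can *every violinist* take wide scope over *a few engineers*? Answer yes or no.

Yes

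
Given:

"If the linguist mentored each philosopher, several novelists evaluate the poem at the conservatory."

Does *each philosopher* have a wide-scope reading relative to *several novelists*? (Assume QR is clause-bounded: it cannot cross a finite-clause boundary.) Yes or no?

No

The DP *each philosopher* is contained in the adjunct clause *if the linguist mentored each philosopher*.
Adjunct clauses are scope islands: a quantifier inside an adjunct cannot raise into the matrix clause.
*each philosopher* is confined to the island and cannot take scope over *several novelists*.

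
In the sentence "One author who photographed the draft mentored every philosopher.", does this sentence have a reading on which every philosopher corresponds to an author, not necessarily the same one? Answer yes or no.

Yes

The paraphrase describes the scope ordering *every philosopher* > *one author*.
*every philosopher* sits in the matrix clause, not in the relative clause on *one author*.
Since no island is crossed, the inverse ordering is licensed alongside surface scope.
Both orderings are possible: *one author* > *every philosopher* and *every philosopher* > *one author*.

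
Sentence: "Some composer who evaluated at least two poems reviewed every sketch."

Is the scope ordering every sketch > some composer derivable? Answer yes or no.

The RC *who evaluated at least two poems* is an island, but *every sketch* is not inside it — it is the matrix object, a clausemate of *some composer*.
Since no island is crossed, the inverse ordering is licensed alongside surface scope.

Yes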